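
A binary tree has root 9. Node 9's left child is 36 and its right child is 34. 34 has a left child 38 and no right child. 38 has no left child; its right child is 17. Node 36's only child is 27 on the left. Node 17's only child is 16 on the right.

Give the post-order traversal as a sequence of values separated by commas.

Post-order visits the left subtree, then the right subtree, then the node.
At 9: go left to 36.
  At 36: go left to 27.
    27 is a leaf — visit 27.
  At 36: no right child.
  Visit 36.
At 9: go right to 34.
  At 34: go left to 38.
    At 38: no left child.
    At 38: go right to 17.
      At 17: no left child.
      At 17: go right to 16.
        16 is a leaf — visit 16.
      Visit 17.
    Visit 38.
  At 34: no right child.
  Visit 34.
Visit 9.

27, 36, 16, 17, 38, 34, 9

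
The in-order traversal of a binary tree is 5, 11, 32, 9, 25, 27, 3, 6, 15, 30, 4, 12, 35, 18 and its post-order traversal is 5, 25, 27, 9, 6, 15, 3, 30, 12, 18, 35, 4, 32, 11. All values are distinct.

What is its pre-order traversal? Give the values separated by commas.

The last element of post-order is the root; it splits in-order into left and right subtrees.
Root 11: left subtree has 1 node {5}, right has 12 {32, 9, 25, 27, 3, 6, 15, 30, 4, 12, 35, 18}.
  Root 32: left subtree has 0 nodes { }, right has 11 {9, 25, 27, 3, 6, 15, 30, 4, 12, 35, 18}.
    Root 4: left subtree has 7 nodes {9, 25, 27, 3, 6, 15, 30}, right has 3 {12, 35, 18}.
      Root 30: left subtree has 6 nodes {9, 25, 27, 3, 6, 15}, right has 0 { }.
        Root 3: left subtree has 3 nodes {9, 25, 27}, right has 2 {6, 15}.
          Root 9: left subtree has 0 nodes { }, right has 2 {25, 27}.
            Root 27: left subtree has 1 node {25}, right has 0 { }.
          Root 15: left subtree has 1 node {6}, right has 0 { }.
      Root 35: left subtree has 1 node {12}, right has 1 {18}.

11, 5, 32, 4, 30, 3, 9, 27, 25, 15, 6, 35, 12, 18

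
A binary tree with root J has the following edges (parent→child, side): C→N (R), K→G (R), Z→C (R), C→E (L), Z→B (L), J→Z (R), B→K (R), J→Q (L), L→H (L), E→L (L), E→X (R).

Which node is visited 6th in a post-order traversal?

Post-order visits the left subtree, then the right subtree, then the node.
At J: go left to Q.
  Q is a leaf — visit Q.
At J: go right to Z.
  At Z: go left to B.
    At B: no left child.
    At B: go right to K.
      At K: no left child.
      At K: go right to G.
        G is a leaf — visit G.
      Visit K.
    Visit B.
  At Z: go right to C.
    At C: go left to E.
      At E: go left to L.
        At L: go left to H.
          H is a leaf — visit H.
        At L: no right child.
        Visit L.
      At E: go right to X.
        X is a leaf — visit X.
      Visit E.
    At C: go right to N.
      N is a leaf — visit N.
    Visit C.
  Visit Z.
Visit J.
Full post-order sequence: Q, G, K, B, H, L, X, E, N, C, Z, J.

L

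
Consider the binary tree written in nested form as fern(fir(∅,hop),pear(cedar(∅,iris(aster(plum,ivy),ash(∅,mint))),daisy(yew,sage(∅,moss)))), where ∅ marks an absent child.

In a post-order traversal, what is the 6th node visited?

mint

Post-order visits the left subtree, then the right subtree, then the node.
At fern: go left to fir.
  At fir: no left child.
  At fir: go right to hop.
    hop is a leaf — visit hop.
  Visit fir.
At fern: go right to pear.
  At pear: go left to cedar.
    At cedar: no left child.
    At cedar: go right to iris.
      At iris: go left to aster.
        At aster: go left to plum.
          plum is a leaf — visit plum.
        At aster: go right to ivy.
          ivy is a leaf — visit ivy.
        Visit aster.
      At iris: go right to ash.
        At ash: no left child.
        At ash: go right to mint.
          mint is a leaf — visit mint.
        Visit ash.
      Visit iris.
    Visit cedar.
  At pear: go right to daisy.
    At daisy: go left to yew.
      yew is a leaf — visit yew.
    At daisy: go right to sage.
      At sage: no left child.
      At sage: go right to moss.
        moss is a leaf — visit moss.
      Visit sage.
    Visit daisy.
  Visit pear.
Visit fern.
Full post-order sequence: hop, fir, plum, ivy, aster, mint, ash, iris, cedar, yew, moss, sage, daisy, pear, fern.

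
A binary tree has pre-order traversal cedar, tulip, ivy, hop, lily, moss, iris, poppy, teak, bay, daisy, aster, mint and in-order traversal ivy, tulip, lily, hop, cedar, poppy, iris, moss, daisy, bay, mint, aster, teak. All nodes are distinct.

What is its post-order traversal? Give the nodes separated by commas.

The first element of pre-order is the root; it splits in-order into left and right subtrees.
Root cedar: left subtree has 4 nodes {ivy, tulip, lily, hop}, right has 8 {poppy, iris, moss, daisy, bay, mint, aster, teak}.
  Root tulip: left subtree has 1 node {ivy}, right has 2 {lily, hop}.
    Root hop: left subtree has 1 node {lily}, right has 0 { }.
  Root moss: left subtree has 2 nodes {poppy, iris}, right has 5 {daisy, bay, mint, aster, teak}.
    Root iris: left subtree has 1 node {poppy}, right has 0 { }.
    Root teak: left subtree has 4 nodes {daisy, bay, mint, aster}, right has 0 { }.
      Root bay: left subtree has 1 node {daisy}, right has 2 {mint, aster}.
        Root aster: left subtree has 1 node {mint}, right has 0 { }.

ivy, lily, hop, tulip, poppy, iris, daisy, mint, aster, bay, teak, moss, cedar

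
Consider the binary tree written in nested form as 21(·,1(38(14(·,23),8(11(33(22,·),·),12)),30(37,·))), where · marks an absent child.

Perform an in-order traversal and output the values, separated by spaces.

In-order visits the left subtree, then the node, then the right subtree.
At 21: no left child.
Visit 21.
At 21: go right to 1.
  At 1: go left to 38.
    At 38: go left to 14.
      At 14: no left child.
      Visit 14.
      At 14: go right to 23.
        23 is a leaf — visit 23.
    Visit 38.
    At 38: go right to 8.
      At 8: go left to 11.
        At 11: go left to 33.
          At 33: go left to 22.
            22 is a leaf — visit 22.
          Visit 33.
          At 33: no right child.
        Visit 11.
        At 11: no right child.
      Visit 8.
      At 8: go right to 12.
        12 is a leaf — visit 12.
  Visit 1.
  At 1: go right to 30.
    At 30: go left to 37.
      37 is a leaf — visit 37.
    Visit 30.
    At 30: no right child.

21 14 23 38 22 33 11 8 12 1 37 30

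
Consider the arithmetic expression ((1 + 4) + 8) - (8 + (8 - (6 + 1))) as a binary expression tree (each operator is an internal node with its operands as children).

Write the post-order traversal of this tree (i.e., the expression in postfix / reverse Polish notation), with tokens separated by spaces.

Post-order on an expression tree gives postfix notation: for each operator, emit left operand, right operand, then the operator.

1 4 + 8 + 8 8 6 1 + - + -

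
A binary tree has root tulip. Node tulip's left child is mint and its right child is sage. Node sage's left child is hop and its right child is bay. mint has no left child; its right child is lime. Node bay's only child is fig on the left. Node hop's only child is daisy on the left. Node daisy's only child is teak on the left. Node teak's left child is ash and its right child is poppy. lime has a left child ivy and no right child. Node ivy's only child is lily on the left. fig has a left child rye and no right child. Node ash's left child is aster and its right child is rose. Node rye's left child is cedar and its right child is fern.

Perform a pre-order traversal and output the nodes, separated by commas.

Pre-order visits the node, then its left subtree, then its right subtree.
Visit tulip.
At tulip: go left to mint.
  Visit mint.
  At mint: no left child.
  At mint: go right to lime.
    Visit lime.
    At lime: go left to ivy.
      Visit ivy.
      At ivy: go left to lily.
        lily is a leaf — visit lily.
      At ivy: no right child.
    At lime: no right child.
At tulip: go right to sage.
  Visit sage.
  At sage: go left to hop.
    Visit hop.
    At hop: go left to daisy.
      Visit daisy.
      At daisy: go left to teak.
        Visit teak.
        At teak: go left to ash.
          Visit ash.
          At ash: go left to aster.
            aster is a leaf — visit aster.
          At ash: go right to rose.
            rose is a leaf — visit rose.
        At teak: go right to poppy.
          poppy is a leaf — visit poppy.
      At daisy: no right child.
    At hop: no right child.
  At sage: go right to bay.
    Visit bay.
    At bay: go left to fig.
      Visit fig.
      At fig: go left to rye.
        Visit rye.
        At rye: go left to cedar.
          cedar is a leaf — visit cedar.
        At rye: go right to fern.
          fern is a leaf — visit fern.
      At fig: no right child.
    At bay: no right child.

tulip, mint, lime, ivy, lily, sage, hop, daisy, teak, ash, aster, rose, poppy, bay, fig, rye, cedar, fern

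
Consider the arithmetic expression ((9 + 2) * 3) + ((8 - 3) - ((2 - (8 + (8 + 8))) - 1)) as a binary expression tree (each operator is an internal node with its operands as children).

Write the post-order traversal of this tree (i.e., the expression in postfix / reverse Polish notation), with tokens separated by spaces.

Post-order on an expression tree gives postfix notation: for each operator, emit left operand, right operand, then the operator.

9 2 + 3 * 8 3 - 2 8 8 8 + + - 1 - - +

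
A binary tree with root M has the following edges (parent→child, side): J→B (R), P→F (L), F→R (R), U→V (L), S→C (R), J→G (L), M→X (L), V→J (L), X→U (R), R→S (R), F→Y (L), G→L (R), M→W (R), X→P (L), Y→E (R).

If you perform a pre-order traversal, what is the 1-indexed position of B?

Pre-order visits the node, then its left subtree, then its right subtree.
Visit M.
At M: go left to X.
  Visit X.
  At X: go left to P.
    Visit P.
    At P: go left to F.
      Visit F.
      At F: go left to Y.
        Visit Y.
        At Y: no left child.
        At Y: go right to E.
          E is a leaf — visit E.
      At F: go right to R.
        Visit R.
        At R: no left child.
        At R: go right to S.
          Visit S.
          At S: no left child.
          At S: go right to C.
            C is a leaf — visit C.
    At P: no right child.
  At X: go right to U.
    Visit U.
    At U: go left to V.
      Visit V.
      At V: go left to J.
        Visit J.
        At J: go left to G.
          Visit G.
          At G: no left child.
          At G: go right to L.
            L is a leaf — visit L.
        At J: go right to B.
          B is a leaf — visit B.
      At V: no right child.
    At U: no right child.
At M: go right to W.
  W is a leaf — visit W.
Full pre-order sequence: M, X, P, F, Y, E, R, S, C, U, V, J, G, L, B, W.

15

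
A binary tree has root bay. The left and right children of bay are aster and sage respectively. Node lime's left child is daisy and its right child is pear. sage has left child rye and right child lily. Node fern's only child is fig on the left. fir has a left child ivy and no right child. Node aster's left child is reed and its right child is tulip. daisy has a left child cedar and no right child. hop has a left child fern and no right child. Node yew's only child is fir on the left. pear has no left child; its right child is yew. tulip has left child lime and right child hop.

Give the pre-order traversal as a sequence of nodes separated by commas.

Pre-order visits the node, then its left subtree, then its right subtree.
Visit bay.
At bay: go left to aster.
  Visit aster.
  At aster: go left to reed.
    reed is a leaf — visit reed.
  At aster: go right to tulip.
    Visit tulip.
    At tulip: go left to lime.
      Visit lime.
      At lime: go left to daisy.
        Visit daisy.
        At daisy: go left to cedar.
          cedar is a leaf — visit cedar.
        At daisy: no right child.
      At lime: go right to pear.
        Visit pear.
        At pear: no left child.
        At pear: go right to yew.
          Visit yew.
          At yew: go left to fir.
            Visit fir.
            At fir: go left to ivy.
              ivy is a leaf — visit ivy.
            At fir: no right child.
          At yew: no right child.
    At tulip: go right to hop.
      Visit hop.
      At hop: go left to fern.
        Visit fern.
        At fern: go left to fig.
          fig is a leaf — visit fig.
        At fern: no right child.
      At hop: no right child.
At bay: go right to sage.
  Visit sage.
  At sage: go left to rye.
    rye is a leaf — visit rye.
  At sage: go right to lily.
    lily is a leaf — visit lily.

bay, aster, reed, tulip, lime, daisy, cedar, pear, yew, fir, ivy, hop, fern, fig, sage, rye, lily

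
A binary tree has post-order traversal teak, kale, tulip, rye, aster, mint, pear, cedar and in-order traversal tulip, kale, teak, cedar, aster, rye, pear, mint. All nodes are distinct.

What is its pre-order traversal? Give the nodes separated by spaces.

cedar tulip kale teak pear aster rye mint

The last element of post-order is the root; it splits in-order into left and right subtrees.
Root cedar: left subtree has 3 nodes {tulip, kale, teak}, right has 4 {aster, rye, pear, mint}.
  Root tulip: left subtree has 0 nodes { }, right has 2 {kale, teak}.
    Root kale: left subtree has 0 nodes { }, right has 1 {teak}.
  Root pear: left subtree has 2 nodes {aster, rye}, right has 1 {mint}.
    Root aster: left subtree has 0 nodes { }, right has 1 {rye}.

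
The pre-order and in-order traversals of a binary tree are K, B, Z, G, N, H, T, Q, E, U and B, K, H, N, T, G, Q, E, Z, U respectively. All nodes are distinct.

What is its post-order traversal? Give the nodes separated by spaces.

The first element of pre-order is the root; it splits in-order into left and right subtrees.
Root K: left subtree has 1 node {B}, right has 8 {H, N, T, G, Q, E, Z, U}.
  Root Z: left subtree has 6 nodes {H, N, T, G, Q, E}, right has 1 {U}.
    Root G: left subtree has 3 nodes {H, N, T}, right has 2 {Q, E}.
      Root N: left subtree has 1 node {H}, right has 1 {T}.
      Root Q: left subtree has 0 nodes { }, right has 1 {E}.

B H T N E Q G U Z K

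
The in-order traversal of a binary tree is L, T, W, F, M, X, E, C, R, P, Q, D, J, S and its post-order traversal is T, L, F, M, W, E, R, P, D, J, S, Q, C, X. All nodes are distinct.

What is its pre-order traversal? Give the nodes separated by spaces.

The last element of post-order is the root; it splits in-order into left and right subtrees.
Root X: left subtree has 5 nodes {L, T, W, F, M}, right has 8 {E, C, R, P, Q, D, J, S}.
  Root W: left subtree has 2 nodes {L, T}, right has 2 {F, M}.
    Root L: left subtree has 0 nodes { }, right has 1 {T}.
    Root M: left subtree has 1 node {F}, right has 0 { }.
  Root C: left subtree has 1 node {E}, right has 6 {R, P, Q, D, J, S}.
    Root Q: left subtree has 2 nodes {R, P}, right has 3 {D, J, S}.
      Root P: left subtree has 1 node {R}, right has 0 { }.
      Root S: left subtree has 2 nodes {D, J}, right has 0 { }.
        Root J: left subtree has 1 node {D}, right has 0 { }.

X W L T M F C E Q P R S J D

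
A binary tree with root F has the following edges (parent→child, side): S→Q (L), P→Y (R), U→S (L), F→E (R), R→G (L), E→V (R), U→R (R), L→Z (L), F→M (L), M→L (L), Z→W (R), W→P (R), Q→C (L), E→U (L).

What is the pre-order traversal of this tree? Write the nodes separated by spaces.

Pre-order visits the node, then its left subtree, then its right subtree.
Visit F.
At F: go left to M.
  Visit M.
  At M: go left to L.
    Visit L.
    At L: go left to Z.
      Visit Z.
      At Z: no left child.
      At Z: go right to W.
        Visit W.
        At W: no left child.
        At W: go right to P.
          Visit P.
          At P: no left child.
          At P: go right to Y.
            Y is a leaf — visit Y.
    At L: no right child.
  At M: no right child.
At F: go right to E.
  Visit E.
  At E: go left to U.
    Visit U.
    At U: go left to S.
      Visit S.
      At S: go left to Q.
        Visit Q.
        At Q: go left to C.
          C is a leaf — visit C.
        At Q: no right child.
      At S: no right child.
    At U: go right to R.
      Visit R.
      At R: go left to G.
        G is a leaf — visit G.
      At R: no right child.
  At E: go right to V.
    V is a leaf — visit V.

F M L Z W P Y E U S Q C R G V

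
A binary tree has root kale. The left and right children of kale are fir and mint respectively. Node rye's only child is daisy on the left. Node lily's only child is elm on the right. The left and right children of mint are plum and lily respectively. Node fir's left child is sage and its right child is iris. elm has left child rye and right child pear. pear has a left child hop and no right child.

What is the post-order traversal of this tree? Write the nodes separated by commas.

sage, iris, fir, plum, daisy, rye, hop, pear, elm, lily, mint, kale

Post-order visits the left subtree, then the right subtree, then the node.
At kale: go left to fir.
  At fir: go left to sage.
    sage is a leaf — visit sage.
  At fir: go right to iris.
    iris is a leaf — visit iris.
  Visit fir.
At kale: go right to mint.
  At mint: go left to plum.
    plum is a leaf — visit plum.
  At mint: go right to lily.
    At lily: no left child.
    At lily: go right to elm.
      At elm: go left to rye.
        At rye: go left to daisy.
          daisy is a leaf — visit daisy.
        At rye: no right child.
        Visit rye.
      At elm: go right to pear.
        At pear: go left to hop.
          hop is a leaf — visit hop.
        At pear: no right child.
        Visit pear.
      Visit elm.
    Visit lily.
  Visit mint.
Visit kale.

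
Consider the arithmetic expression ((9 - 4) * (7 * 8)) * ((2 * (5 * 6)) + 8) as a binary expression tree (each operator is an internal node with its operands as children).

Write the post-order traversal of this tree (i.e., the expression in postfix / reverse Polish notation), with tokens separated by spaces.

9 4 - 7 8 * * 2 5 6 * * 8 + *

Post-order on an expression tree gives postfix notation: for each operator, emit left operand, right operand, then the operator.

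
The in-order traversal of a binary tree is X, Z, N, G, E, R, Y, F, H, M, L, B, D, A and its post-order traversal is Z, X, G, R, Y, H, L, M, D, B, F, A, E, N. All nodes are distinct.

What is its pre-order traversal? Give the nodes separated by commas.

N, X, Z, E, G, A, F, Y, R, B, M, H, L, D

The last element of post-order is the root; it splits in-order into left and right subtrees.
Root N: left subtree has 2 nodes {X, Z}, right has 11 {G, E, R, Y, F, H, M, L, B, D, A}.
  Root X: left subtree has 0 nodes { }, right has 1 {Z}.
  Root E: left subtree has 1 node {G}, right has 9 {R, Y, F, H, M, L, B, D, A}.
    Root A: left subtree has 8 nodes {R, Y, F, H, M, L, B, D}, right has 0 { }.
      Root F: left subtree has 2 nodes {R, Y}, right has 5 {H, M, L, B, D}.
        Root Y: left subtree has 1 node {R}, right has 0 { }.
        Root B: left subtree has 3 nodes {H, M, L}, right has 1 {D}.
          Root M: left subtree has 1 node {H}, right has 1 {L}.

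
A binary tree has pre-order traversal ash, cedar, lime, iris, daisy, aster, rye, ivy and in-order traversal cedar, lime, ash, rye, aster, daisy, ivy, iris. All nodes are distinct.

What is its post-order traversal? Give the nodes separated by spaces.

lime cedar rye aster ivy daisy iris ash

The first element of pre-order is the root; it splits in-order into left and right subtrees.
Root ash: left subtree has 2 nodes {cedar, lime}, right has 5 {rye, aster, daisy, ivy, iris}.
  Root cedar: left subtree has 0 nodes { }, right has 1 {lime}.
  Root iris: left subtree has 4 nodes {rye, aster, daisy, ivy}, right has 0 { }.
    Root daisy: left subtree has 2 nodes {rye, aster}, right has 1 {ivy}.
      Root aster: left subtree has 1 node {rye}, right has 0 { }.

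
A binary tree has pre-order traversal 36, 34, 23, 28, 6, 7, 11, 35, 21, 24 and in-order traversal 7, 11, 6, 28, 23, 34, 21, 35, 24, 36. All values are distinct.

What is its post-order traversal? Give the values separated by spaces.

11 7 6 28 23 21 24 35 34 36

The first element of pre-order is the root; it splits in-order into left and right subtrees.
Root 36: left subtree has 9 nodes {7, 11, 6, 28, 23, 34, 21, 35, 24}, right has 0 { }.
  Root 34: left subtree has 5 nodes {7, 11, 6, 28, 23}, right has 3 {21, 35, 24}.
    Root 23: left subtree has 4 nodes {7, 11, 6, 28}, right has 0 { }.
      Root 28: left subtree has 3 nodes {7, 11, 6}, right has 0 { }.
        Root 6: left subtree has 2 nodes {7, 11}, right has 0 { }.
          Root 7: left subtree has 0 nodes { }, right has 1 {11}.
    Root 35: left subtree has 1 node {21}, right has 1 {24}.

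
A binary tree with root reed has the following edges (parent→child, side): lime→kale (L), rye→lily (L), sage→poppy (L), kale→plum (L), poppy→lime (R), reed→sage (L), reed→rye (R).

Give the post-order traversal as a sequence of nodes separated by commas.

plum, kale, lime, poppy, sage, lily, rye, reed

Post-order visits the left subtree, then the right subtree, then the node.
At reed: go left to sage.
  At sage: go left to poppy.
    At poppy: no left child.
    At poppy: go right to lime.
      At lime: go left to kale.
        At kale: go left to plum.
          plum is a leaf — visit plum.
        At kale: no right child.
        Visit kale.
      At lime: no right child.
      Visit lime.
    Visit poppy.
  At sage: no right child.
  Visit sage.
At reed: go right to rye.
  At rye: go left to lily.
    lily is a leaf — visit lily.
  At rye: no right child.
  Visit rye.
Visit reed.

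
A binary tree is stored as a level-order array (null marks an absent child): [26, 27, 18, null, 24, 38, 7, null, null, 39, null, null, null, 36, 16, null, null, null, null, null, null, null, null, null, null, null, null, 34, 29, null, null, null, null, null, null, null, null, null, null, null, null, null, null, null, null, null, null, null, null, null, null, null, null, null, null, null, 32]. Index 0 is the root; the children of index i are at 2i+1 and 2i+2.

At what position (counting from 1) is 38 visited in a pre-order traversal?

Pre-order visits the node, then its left subtree, then its right subtree.
Visit 26.
At 26: go left to 27.
  Visit 27.
  At 27: no left child.
  At 27: go right to 24.
    Visit 24.
    At 24: go left to 39.
      39 is a leaf — visit 39.
    At 24: no right child.
At 26: go right to 18.
  Visit 18.
  At 18: go left to 38.
    38 is a leaf — visit 38.
  At 18: go right to 7.
    Visit 7.
    At 7: go left to 36.
      Visit 36.
      At 36: go left to 34.
        Visit 34.
        At 34: no left child.
        At 34: go right to 32.
          32 is a leaf — visit 32.
      At 36: go right to 29.
        29 is a leaf — visit 29.
    At 7: go right to 16.
      16 is a leaf — visit 16.
Full pre-order sequence: 26, 27, 24, 39, 18, 38, 7, 36, 34, 32, 29, 16.

6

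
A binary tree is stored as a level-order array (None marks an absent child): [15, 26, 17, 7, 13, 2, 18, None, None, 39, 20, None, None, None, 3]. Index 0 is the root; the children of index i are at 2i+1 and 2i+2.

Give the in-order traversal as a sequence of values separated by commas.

In-order visits the left subtree, then the node, then the right subtree.
At 15: go left to 26.
  At 26: go left to 7.
    7 is a leaf — visit 7.
  Visit 26.
  At 26: go right to 13.
    At 13: go left to 39.
      39 is a leaf — visit 39.
    Visit 13.
    At 13: go right to 20.
      20 is a leaf — visit 20.
Visit 15.
At 15: go right to 17.
  At 17: go left to 2.
    2 is a leaf — visit 2.
  Visit 17.
  At 17: go right to 18.
    At 18: no left child.
    Visit 18.
    At 18: go right to 3.
      3 is a leaf — visit 3.

7, 26, 39, 13, 20, 15, 2, 17, 18, 3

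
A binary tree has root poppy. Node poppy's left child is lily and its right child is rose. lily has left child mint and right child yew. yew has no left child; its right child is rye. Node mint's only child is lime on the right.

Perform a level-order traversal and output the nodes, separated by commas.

Level-order visits nodes level by level from the root, left to right within each level.
Level 0: poppy
Level 1: lily, rose
Level 2: mint, yew
Level 3: lime, rye

poppy, lily, rose, mint, yew, lime, rye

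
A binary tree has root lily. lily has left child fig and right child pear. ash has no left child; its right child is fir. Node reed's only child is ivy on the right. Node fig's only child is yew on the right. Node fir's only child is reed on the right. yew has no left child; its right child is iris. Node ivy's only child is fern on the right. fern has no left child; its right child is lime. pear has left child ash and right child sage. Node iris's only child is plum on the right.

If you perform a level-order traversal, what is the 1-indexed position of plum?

Level-order visits nodes level by level from the root, left to right within each level.
Level 0: lily
Level 1: fig, pear
Level 2: yew, ash, sage
Level 3: iris, fir
Level 4: plum, reed
Level 5: ivy
Level 6: fern
Level 7: lime
Full level-order sequence: lily, fig, pear, yew, ash, sage, iris, fir, plum, reed, ivy, fern, lime.

9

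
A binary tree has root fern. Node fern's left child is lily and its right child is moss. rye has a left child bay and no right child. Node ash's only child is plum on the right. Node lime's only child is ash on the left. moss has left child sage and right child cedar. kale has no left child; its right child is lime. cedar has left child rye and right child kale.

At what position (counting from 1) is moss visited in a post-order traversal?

Post-order visits the left subtree, then the right subtree, then the node.
At fern: go left to lily.
  lily is a leaf — visit lily.
At fern: go right to moss.
  At moss: go left to sage.
    sage is a leaf — visit sage.
  At moss: go right to cedar.
    At cedar: go left to rye.
      At rye: go left to bay.
        bay is a leaf — visit bay.
      At rye: no right child.
      Visit rye.
    At cedar: go right to kale.
      At kale: no left child.
      At kale: go right to lime.
        At lime: go left to ash.
          At ash: no left child.
          At ash: go right to plum.
            plum is a leaf — visit plum.
          Visit ash.
        At lime: no right child.
        Visit lime.
      Visit kale.
    Visit cedar.
  Visit moss.
Visit fern.
Full post-order sequence: lily, sage, bay, rye, plum, ash, lime, kale, cedar, moss, fern.

10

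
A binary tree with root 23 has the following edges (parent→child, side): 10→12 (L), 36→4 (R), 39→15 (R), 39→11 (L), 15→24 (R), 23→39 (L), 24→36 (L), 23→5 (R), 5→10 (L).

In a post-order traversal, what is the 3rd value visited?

Post-order visits the left subtree, then the right subtree, then the node.
At 23: go left to 39.
  At 39: go left to 11.
    11 is a leaf — visit 11.
  At 39: go right to 15.
    At 15: no left child.
    At 15: go right to 24.
      At 24: go left to 36.
        At 36: no left child.
        At 36: go right to 4.
          4 is a leaf — visit 4.
        Visit 36.
      At 24: no right child.
      Visit 24.
    Visit 15.
  Visit 39.
At 23: go right to 5.
  At 5: go left to 10.
    At 10: go left to 12.
      12 is a leaf — visit 12.
    At 10: no right child.
    Visit 10.
  At 5: no right child.
  Visit 5.
Visit 23.
Full post-order sequence: 11, 4, 36, 24, 15, 39, 12, 10, 5, 23.

36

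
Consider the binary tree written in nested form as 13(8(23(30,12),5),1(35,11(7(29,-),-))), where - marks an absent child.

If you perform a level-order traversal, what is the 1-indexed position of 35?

Level-order visits nodes level by level from the root, left to right within each level.
Level 0: 13
Level 1: 8, 1
Level 2: 23, 5, 35, 11
Level 3: 30, 12, 7
Level 4: 29
Full level-order sequence: 13, 8, 1, 23, 5, 35, 11, 30, 12, 7, 29.

6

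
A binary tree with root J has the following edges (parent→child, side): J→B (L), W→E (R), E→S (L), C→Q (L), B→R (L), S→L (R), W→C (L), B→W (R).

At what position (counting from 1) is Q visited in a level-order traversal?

Level-order visits nodes level by level from the root, left to right within each level.
Level 0: J
Level 1: B
Level 2: R, W
Level 3: C, E
Level 4: Q, S
Level 5: L
Full level-order sequence: J, B, R, W, C, E, Q, S, L.

7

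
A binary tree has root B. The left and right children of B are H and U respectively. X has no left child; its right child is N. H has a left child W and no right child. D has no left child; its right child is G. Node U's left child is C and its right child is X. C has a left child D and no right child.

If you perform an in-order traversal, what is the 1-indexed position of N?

In-order visits the left subtree, then the node, then the right subtree.
At B: go left to H.
  At H: go left to W.
    W is a leaf — visit W.
  Visit H.
  At H: no right child.
Visit B.
At B: go right to U.
  At U: go left to C.
    At C: go left to D.
      At D: no left child.
      Visit D.
      At D: go right to G.
        G is a leaf — visit G.
    Visit C.
    At C: no right child.
  Visit U.
  At U: go right to X.
    At X: no left child.
    Visit X.
    At X: go right to N.
      N is a leaf — visit N.
Full in-order sequence: W, H, B, D, G, C, U, X, N.

9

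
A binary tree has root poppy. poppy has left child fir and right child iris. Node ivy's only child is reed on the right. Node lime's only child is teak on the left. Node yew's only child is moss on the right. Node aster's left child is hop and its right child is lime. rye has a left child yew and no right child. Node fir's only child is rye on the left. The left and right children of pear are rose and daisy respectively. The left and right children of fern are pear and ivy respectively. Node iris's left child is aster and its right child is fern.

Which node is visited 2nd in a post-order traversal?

Post-order visits the left subtree, then the right subtree, then the node.
At poppy: go left to fir.
  At fir: go left to rye.
    At rye: go left to yew.
      At yew: no left child.
      At yew: go right to moss.
        moss is a leaf — visit moss.
      Visit yew.
    At rye: no right child.
    Visit rye.
  At fir: no right child.
  Visit fir.
At poppy: go right to iris.
  At iris: go left to aster.
    At aster: go left to hop.
      hop is a leaf — visit hop.
    At aster: go right to lime.
      At lime: go left to teak.
        teak is a leaf — visit teak.
      At lime: no right child.
      Visit lime.
    Visit aster.
  At iris: go right to fern.
    At fern: go left to pear.
      At pear: go left to rose.
        rose is a leaf — visit rose.
      At pear: go right to daisy.
        daisy is a leaf — visit daisy.
      Visit pear.
    At fern: go right to ivy.
      At ivy: no left child.
      At ivy: go right to reed.
        reed is a leaf — visit reed.
      Visit ivy.
    Visit fern.
  Visit iris.
Visit poppy.
Full post-order sequence: moss, yew, rye, fir, hop, teak, lime, aster, rose, daisy, pear, reed, ivy, fern, iris, poppy.

yew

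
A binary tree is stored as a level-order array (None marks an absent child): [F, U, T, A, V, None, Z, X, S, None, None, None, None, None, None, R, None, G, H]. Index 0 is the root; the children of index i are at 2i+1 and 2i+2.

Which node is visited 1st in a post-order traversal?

R

Post-order visits the left subtree, then the right subtree, then the node.
At F: go left to U.
  At U: go left to A.
    At A: go left to X.
      At X: go left to R.
        R is a leaf — visit R.
      At X: no right child.
      Visit X.
    At A: go right to S.
      At S: go left to G.
        G is a leaf — visit G.
      At S: go right to H.
        H is a leaf — visit H.
      Visit S.
    Visit A.
  At U: go right to V.
    V is a leaf — visit V.
  Visit U.
At F: go right to T.
  At T: no left child.
  At T: go right to Z.
    Z is a leaf — visit Z.
  Visit T.
Visit F.
Full post-order sequence: R, X, G, H, S, A, V, U, Z, T, F.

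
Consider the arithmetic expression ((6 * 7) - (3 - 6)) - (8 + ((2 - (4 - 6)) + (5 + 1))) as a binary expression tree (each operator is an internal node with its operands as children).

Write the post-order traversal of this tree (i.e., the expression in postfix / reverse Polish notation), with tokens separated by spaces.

6 7 * 3 6 - - 8 2 4 6 - - 5 1 + + + -

Post-order on an expression tree gives postfix notation: for each operator, emit left operand, right operand, then the operator.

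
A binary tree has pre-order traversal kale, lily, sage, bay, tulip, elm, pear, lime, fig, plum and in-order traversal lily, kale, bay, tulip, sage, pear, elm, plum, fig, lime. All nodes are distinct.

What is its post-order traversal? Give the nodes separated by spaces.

The first element of pre-order is the root; it splits in-order into left and right subtrees.
Root kale: left subtree has 1 node {lily}, right has 8 {bay, tulip, sage, pear, elm, plum, fig, lime}.
  Root sage: left subtree has 2 nodes {bay, tulip}, right has 5 {pear, elm, plum, fig, lime}.
    Root bay: left subtree has 0 nodes { }, right has 1 {tulip}.
    Root elm: left subtree has 1 node {pear}, right has 3 {plum, fig, lime}.
      Root lime: left subtree has 2 nodes {plum, fig}, right has 0 { }.
        Root fig: left subtree has 1 node {plum}, right has 0 { }.

lily tulip bay pear plum fig lime elm sage kale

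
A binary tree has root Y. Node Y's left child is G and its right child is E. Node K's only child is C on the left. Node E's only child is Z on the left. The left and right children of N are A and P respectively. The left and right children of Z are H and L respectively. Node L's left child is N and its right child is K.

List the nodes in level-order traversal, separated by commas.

Level-order visits nodes level by level from the root, left to right within each level.
Level 0: Y
Level 1: G, E
Level 2: Z
Level 3: H, L
Level 4: N, K
Level 5: A, P, C

Y, G, E, Z, H, L, N, K, A, P, C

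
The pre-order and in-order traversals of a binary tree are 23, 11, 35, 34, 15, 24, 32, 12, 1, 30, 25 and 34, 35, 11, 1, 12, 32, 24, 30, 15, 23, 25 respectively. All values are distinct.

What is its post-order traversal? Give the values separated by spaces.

The first element of pre-order is the root; it splits in-order into left and right subtrees.
Root 23: left subtree has 9 nodes {34, 35, 11, 1, 12, 32, 24, 30, 15}, right has 1 {25}.
  Root 11: left subtree has 2 nodes {34, 35}, right has 6 {1, 12, 32, 24, 30, 15}.
    Root 35: left subtree has 1 node {34}, right has 0 { }.
    Root 15: left subtree has 5 nodes {1, 12, 32, 24, 30}, right has 0 { }.
      Root 24: left subtree has 3 nodes {1, 12, 32}, right has 1 {30}.
        Root 32: left subtree has 2 nodes {1, 12}, right has 0 { }.
          Root 12: left subtree has 1 node {1}, right has 0 { }.

34 35 1 12 32 30 24 15 11 25 23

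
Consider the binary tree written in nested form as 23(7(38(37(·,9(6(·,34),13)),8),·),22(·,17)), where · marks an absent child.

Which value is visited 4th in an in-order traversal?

9

In-order visits the left subtree, then the node, then the right subtree.
At 23: go left to 7.
  At 7: go left to 38.
    At 38: go left to 37.
      At 37: no left child.
      Visit 37.
      At 37: go right to 9.
        At 9: go left to 6.
          At 6: no left child.
          Visit 6.
          At 6: go right to 34.
            34 is a leaf — visit 34.
        Visit 9.
        At 9: go right to 13.
          13 is a leaf — visit 13.
    Visit 38.
    At 38: go right to 8.
      8 is a leaf — visit 8.
  Visit 7.
  At 7: no right child.
Visit 23.
At 23: go right to 22.
  At 22: no left child.
  Visit 22.
  At 22: go right to 17.
    17 is a leaf — visit 17.
Full in-order sequence: 37, 6, 34, 9, 13, 38, 8, 7, 23, 22, 17.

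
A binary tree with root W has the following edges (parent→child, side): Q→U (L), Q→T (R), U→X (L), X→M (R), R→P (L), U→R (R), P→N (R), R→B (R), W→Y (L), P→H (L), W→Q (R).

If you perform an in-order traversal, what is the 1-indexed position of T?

In-order visits the left subtree, then the node, then the right subtree.
At W: go left to Y.
  Y is a leaf — visit Y.
Visit W.
At W: go right to Q.
  At Q: go left to U.
    At U: go left to X.
      At X: no left child.
      Visit X.
      At X: go right to M.
        M is a leaf — visit M.
    Visit U.
    At U: go right to R.
      At R: go left to P.
        At P: go left to H.
          H is a leaf — visit H.
        Visit P.
        At P: go right to N.
          N is a leaf — visit N.
      Visit R.
      At R: go right to B.
        B is a leaf — visit B.
  Visit Q.
  At Q: go right to T.
    T is a leaf — visit T.
Full in-order sequence: Y, W, X, M, U, H, P, N, R, B, Q, T.

12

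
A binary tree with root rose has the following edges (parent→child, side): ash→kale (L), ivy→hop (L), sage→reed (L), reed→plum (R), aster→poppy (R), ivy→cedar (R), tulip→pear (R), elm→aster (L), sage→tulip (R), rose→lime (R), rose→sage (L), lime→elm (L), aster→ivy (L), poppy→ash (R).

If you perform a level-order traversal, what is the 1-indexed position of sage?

Level-order visits nodes level by level from the root, left to right within each level.
Level 0: rose
Level 1: sage, lime
Level 2: reed, tulip, elm
Level 3: plum, pear, aster
Level 4: ivy, poppy
Level 5: hop, cedar, ash
Level 6: kale
Full level-order sequence: rose, sage, lime, reed, tulip, elm, plum, pear, aster, ivy, poppy, hop, cedar, ash, kale.

2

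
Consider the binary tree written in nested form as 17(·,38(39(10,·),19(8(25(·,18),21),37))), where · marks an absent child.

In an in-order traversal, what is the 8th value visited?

In-order visits the left subtree, then the node, then the right subtree.
At 17: no left child.
Visit 17.
At 17: go right to 38.
  At 38: go left to 39.
    At 39: go left to 10.
      10 is a leaf — visit 10.
    Visit 39.
    At 39: no right child.
  Visit 38.
  At 38: go right to 19.
    At 19: go left to 8.
      At 8: go left to 25.
        At 25: no left child.
        Visit 25.
        At 25: go right to 18.
          18 is a leaf — visit 18.
      Visit 8.
      At 8: go right to 21.
        21 is a leaf — visit 21.
    Visit 19.
    At 19: go right to 37.
      37 is a leaf — visit 37.
Full in-order sequence: 17, 10, 39, 38, 25, 18, 8, 21, 19, 37.

21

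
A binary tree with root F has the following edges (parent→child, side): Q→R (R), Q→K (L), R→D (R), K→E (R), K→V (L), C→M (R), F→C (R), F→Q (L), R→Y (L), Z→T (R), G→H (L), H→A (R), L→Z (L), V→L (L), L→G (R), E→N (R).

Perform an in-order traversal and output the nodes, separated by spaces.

Z T L H A G V K E N Q Y R D F C M

In-order visits the left subtree, then the node, then the right subtree.
At F: go left to Q.
  At Q: go left to K.
    At K: go left to V.
      At V: go left to L.
        At L: go left to Z.
          At Z: no left child.
          Visit Z.
          At Z: go right to T.
            T is a leaf — visit T.
        Visit L.
        At L: go right to G.
          At G: go left to H.
            At H: no left child.
            Visit H.
            At H: go right to A.
              A is a leaf — visit A.
          Visit G.
          At G: no right child.
      Visit V.
      At V: no right child.
    Visit K.
    At K: go right to E.
      At E: no left child.
      Visit E.
      At E: go right to N.
        N is a leaf — visit N.
  Visit Q.
  At Q: go right to R.
    At R: go left to Y.
      Y is a leaf — visit Y.
    Visit R.
    At R: go right to D.
      D is a leaf — visit D.
Visit F.
At F: go right to C.
  At C: no left child.
  Visit C.
  At C: go right to M.
    M is a leaf — visit M.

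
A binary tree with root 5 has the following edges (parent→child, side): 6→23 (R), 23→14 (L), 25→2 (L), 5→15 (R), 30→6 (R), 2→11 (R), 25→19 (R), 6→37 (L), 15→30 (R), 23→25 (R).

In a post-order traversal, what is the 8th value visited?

6

Post-order visits the left subtree, then the right subtree, then the node.
At 5: no left child.
At 5: go right to 15.
  At 15: no left child.
  At 15: go right to 30.
    At 30: no left child.
    At 30: go right to 6.
      At 6: go left to 37.
        37 is a leaf — visit 37.
      At 6: go right to 23.
        At 23: go left to 14.
          14 is a leaf — visit 14.
        At 23: go right to 25.
          At 25: go left to 2.
            At 2: no left child.
            At 2: go right to 11.
              11 is a leaf — visit 11.
            Visit 2.
          At 25: go right to 19.
            19 is a leaf — visit 19.
          Visit 25.
        Visit 23.
      Visit 6.
    Visit 30.
  Visit 15.
Visit 5.
Full post-order sequence: 37, 14, 11, 2, 19, 25, 23, 6, 30, 15, 5.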